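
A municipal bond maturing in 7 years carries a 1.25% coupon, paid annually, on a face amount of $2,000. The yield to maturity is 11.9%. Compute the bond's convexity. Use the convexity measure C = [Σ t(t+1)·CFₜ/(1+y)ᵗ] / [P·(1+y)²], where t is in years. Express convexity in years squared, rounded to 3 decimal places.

With y = 0.119:
  t   CF        PV=CF/(1+0.119)^t    t·PV        t(t+1)·PV
  1        25.00        22.3414        22.3414          44.6828
  2        25.00        19.9655        39.9310         119.7929
  3        25.00        17.8423        53.5268         214.1071
  4        25.00        15.9448        63.7793         318.8964
  5        25.00        14.2492        71.2459         427.4751
  6        25.00        12.7338        76.4031         534.8214
  7     2,025.00       921.7527     6,452.2690      51,618.1516
  Σ                  1,024.8297     6,779.4963      53,277.9273
P = 1,024.8297.
Convexity = Σ t(t+1)·PV / [P·(1+y)²] = 53,277.9273 / (1,024.8297 × 1.252161) = 41.51791.

41.518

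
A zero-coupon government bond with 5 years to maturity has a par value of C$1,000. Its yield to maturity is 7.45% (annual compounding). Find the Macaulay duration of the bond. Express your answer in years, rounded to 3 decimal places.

A zero-coupon bond has a single cash flow at maturity, so its Macaulay duration equals its maturity: 5 years.

5.000 years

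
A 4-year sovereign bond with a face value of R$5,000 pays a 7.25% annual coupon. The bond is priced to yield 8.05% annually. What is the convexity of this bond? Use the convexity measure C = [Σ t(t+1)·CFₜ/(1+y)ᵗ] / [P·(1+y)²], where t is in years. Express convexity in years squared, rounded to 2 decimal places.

14.90

With y = 0.0805:
  t   CF        PV=CF/(1+0.0805)^t    t·PV        t(t+1)·PV
  1       362.50       335.4928       335.4928         670.9857
  2       362.50       310.4978       620.9955       1,862.9865
  3       362.50       287.3649       862.0947       3,448.3786
  4     5,362.50     3,934.3068    15,737.2271      78,686.1354
  Σ                  4,867.6622    17,555.8101      84,668.4862
P = 4,867.6622.
Convexity = Σ t(t+1)·PV / [P·(1+y)²] = 84,668.4862 / (4,867.6622 × 1.167480) = 14.89882.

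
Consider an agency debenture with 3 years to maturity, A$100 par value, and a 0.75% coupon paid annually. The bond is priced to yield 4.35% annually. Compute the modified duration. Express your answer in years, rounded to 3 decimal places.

Periodic yield y = 0.0435. First find Macaulay duration:
  t   CF        PV=CF/(1+0.0435)^t    t·PV
  1         0.75         0.7187         0.7187
  2         0.75         0.6888         1.3775
  3       100.75        88.6682       266.0045
  Σ                     90.0757       268.1008
P = 90.0757; Macaulay duration = 268.1008 / 90.0757 = 2.97639 years.
Modified duration = D_Mac / (1 + y) = 2.97639 / 1.0435 = 2.85232 years.

2.852 years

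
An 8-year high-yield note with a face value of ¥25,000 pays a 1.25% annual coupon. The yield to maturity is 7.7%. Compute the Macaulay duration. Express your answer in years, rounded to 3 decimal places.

Periodic yield y = 0.077. Discount each cash flow and weight by its year:
  t   CF        PV=CF/(1+0.077)^t    t·PV
  1       312.50       290.1578       290.1578
  2       312.50       269.4130       538.8261
  3       312.50       250.1514       750.4542
  4       312.50       232.2668       929.0674
  5       312.50       215.6609     1,078.3047
  6       312.50       200.2423     1,201.4537
  7       312.50       185.9260     1,301.4819
  8    25,312.50    13,983.2916   111,866.3328
  Σ                 15,627.1099   117,956.0786
Price P = Σ PV = 15,627.1099.
Macaulay duration = Σ(t·PV) / P = 117,956.0786 / 15,627.1099 = 7.54817 years.

7.548 years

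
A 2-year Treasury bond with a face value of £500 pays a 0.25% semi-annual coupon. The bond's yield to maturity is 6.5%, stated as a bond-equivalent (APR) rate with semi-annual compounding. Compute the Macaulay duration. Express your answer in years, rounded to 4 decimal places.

1.9960 years

Periodic yield y = 0.0325. Discount each cash flow and weight by its period:
  t   CF        PV=CF/(1+0.0325)^t    t·PV
  1        0.625         0.6053         0.6053
  2        0.625         0.5863         1.1725
  3        0.625         0.5678         1.7035
  4      500.625       440.5065     1,762.0259
  Σ                    442.2659     1,765.5072
Price P = Σ PV = 442.2659.
Macaulay duration = Σ(t·PV) / P = 1,765.5072 / 442.2659 = 3.99196 half-year periods.
In years: 3.99196 / 2 = 1.99598 years.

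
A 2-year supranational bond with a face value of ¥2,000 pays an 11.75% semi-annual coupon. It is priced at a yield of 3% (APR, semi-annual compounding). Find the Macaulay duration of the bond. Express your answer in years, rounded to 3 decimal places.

Periodic yield y = 0.015. Discount each cash flow and weight by its period:
  t   CF        PV=CF/(1+0.015)^t    t·PV
  1       117.50       115.7635       115.7635
  2       117.50       114.0528       228.1055
  3       117.50       112.3672       337.1017
  4     2,117.50     1,995.0751     7,980.3004
  Σ                  2,337.2587     8,661.2712
Price P = Σ PV = 2,337.2587.
Macaulay duration = Σ(t·PV) / P = 8,661.2712 / 2,337.2587 = 3.70574 half-year periods.
In years: 3.70574 / 2 = 1.85287 years.

1.853 years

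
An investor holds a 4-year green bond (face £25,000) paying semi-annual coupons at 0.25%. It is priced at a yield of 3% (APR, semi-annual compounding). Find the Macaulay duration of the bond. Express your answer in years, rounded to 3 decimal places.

3.981 years

Periodic yield y = 0.015. Discount each cash flow and weight by its period:
  t   CF        PV=CF/(1+0.015)^t    t·PV
  1        31.25        30.7882        30.7882
  2        31.25        30.3332        60.6664
  3        31.25        29.8849        89.6547
  4        31.25        29.4433       117.7730
  5        31.25        29.0081       145.0407
  6        31.25        28.5794       171.4767
  7        31.25        28.1571       197.0996
  8    25,031.25    22,220.5191   177,764.1525
  Σ                 22,426.7133   178,576.6518
Price P = Σ PV = 22,426.7133.
Macaulay duration = Σ(t·PV) / P = 178,576.6518 / 22,426.7133 = 7.96268 half-year periods.
In years: 7.96268 / 2 = 3.98134 years.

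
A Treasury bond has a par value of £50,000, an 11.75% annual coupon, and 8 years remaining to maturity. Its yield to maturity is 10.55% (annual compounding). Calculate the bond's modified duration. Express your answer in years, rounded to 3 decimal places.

5.133 years

Periodic yield y = 0.1055. First find Macaulay duration:
  t   CF        PV=CF/(1+0.1055)^t    t·PV
  1     5,875.00     5,314.3374     5,314.3374
  2     5,875.00     4,807.1799     9,614.3598
  3     5,875.00     4,348.4215    13,045.2644
  4     5,875.00     3,933.4432    15,733.7728
  5     5,875.00     3,558.0671    17,790.3356
  6     5,875.00     3,218.5139    19,311.0834
  7     5,875.00     2,911.3649    20,379.5543
  8    55,875.00    25,046.5297   200,372.2375
  Σ                 53,137.8576   301,560.9453
P = 53,137.8576; Macaulay duration = 301,560.9453 / 53,137.8576 = 5.67507 years.
Modified duration = D_Mac / (1 + y) = 5.67507 / 1.1055 = 5.13349 years.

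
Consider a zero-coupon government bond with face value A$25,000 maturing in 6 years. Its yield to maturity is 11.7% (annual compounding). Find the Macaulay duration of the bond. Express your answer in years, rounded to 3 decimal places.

A zero-coupon bond has a single cash flow at maturity, so its Macaulay duration equals its maturity: 6 years.

6.000 years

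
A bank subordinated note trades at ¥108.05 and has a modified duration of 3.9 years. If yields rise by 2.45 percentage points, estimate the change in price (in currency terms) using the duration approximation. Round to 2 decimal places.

Duration approximation: ΔP/P ≈ -D_mod · Δy = -3.9 × (+0.0245) = -0.095550.
ΔP ≈ 108.05 × (-0.095550) = -10.3241775.

-¥10.32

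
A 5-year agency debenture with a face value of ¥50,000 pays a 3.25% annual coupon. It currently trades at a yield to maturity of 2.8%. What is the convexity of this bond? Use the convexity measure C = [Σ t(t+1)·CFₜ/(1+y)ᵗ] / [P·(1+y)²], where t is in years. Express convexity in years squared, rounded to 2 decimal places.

With y = 0.028:
  t   CF        PV=CF/(1+0.028)^t    t·PV        t(t+1)·PV
  1     1,625.00     1,580.7393     1,580.7393       3,161.4786
  2     1,625.00     1,537.6841     3,075.3683       9,226.1049
  3     1,625.00     1,495.8017     4,487.4051      17,949.6204
  4     1,625.00     1,455.0600     5,820.2401      29,101.2003
  5    51,625.00    44,967.0597   224,835.2987   1,349,011.7924
  Σ                 51,036.3449   239,799.0515   1,408,450.1966
P = 51,036.3449.
Convexity = Σ t(t+1)·PV / [P·(1+y)²] = 1,408,450.1966 / (51,036.3449 × 1.056784) = 26.11414.

26.11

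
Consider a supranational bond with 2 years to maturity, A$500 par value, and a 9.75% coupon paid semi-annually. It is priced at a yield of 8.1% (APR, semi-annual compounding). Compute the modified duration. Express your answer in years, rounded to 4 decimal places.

Periodic yield y = 0.0405. First find Macaulay duration:
  t   CF        PV=CF/(1+0.0405)^t    t·PV
  1       24.375        23.4262        23.4262
  2       24.375        22.5144        45.0288
  3       24.375        21.6381        64.9142
  4      524.375       447.3770     1,789.5079
  Σ                    514.9557     1,922.8772
P = 514.9557; Macaulay duration = 1,922.8772 / 514.9557 = 3.73406 half-year periods = 1.86703 years.
Modified duration = D_Mac / (1 + y) = 1.86703 / 1.0405 = 1.79436 years.

1.7944 years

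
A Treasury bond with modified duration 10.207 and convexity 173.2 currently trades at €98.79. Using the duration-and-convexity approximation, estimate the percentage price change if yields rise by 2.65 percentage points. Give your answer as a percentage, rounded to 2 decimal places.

Duration effect: -D_mod·Δy = -10.207 × (+0.0265) = -0.2704855
Convexity effect: ½·C·(Δy)² = 0.5 × 173.2 × (0.0265)² = +0.06081485
ΔP/P ≈ -0.2704855 + 0.06081485 = -0.20967065
= -20.967065%.

-20.97%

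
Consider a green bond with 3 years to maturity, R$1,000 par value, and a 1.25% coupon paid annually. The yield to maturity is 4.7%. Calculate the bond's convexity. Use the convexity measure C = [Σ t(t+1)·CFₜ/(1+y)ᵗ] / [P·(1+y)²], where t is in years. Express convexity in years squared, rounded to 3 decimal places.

10.758

With y = 0.047:
  t   CF        PV=CF/(1+0.047)^t    t·PV        t(t+1)·PV
  1        12.50        11.9389        11.9389          23.8777
  2        12.50        11.4029        22.8059          68.4176
  3     1,012.50       882.1755     2,646.5265      10,586.1059
  Σ                    905.5173     2,681.2712      10,678.4012
P = 905.5173.
Convexity = Σ t(t+1)·PV / [P·(1+y)²] = 10,678.4012 / (905.5173 × 1.096209) = 10.75762.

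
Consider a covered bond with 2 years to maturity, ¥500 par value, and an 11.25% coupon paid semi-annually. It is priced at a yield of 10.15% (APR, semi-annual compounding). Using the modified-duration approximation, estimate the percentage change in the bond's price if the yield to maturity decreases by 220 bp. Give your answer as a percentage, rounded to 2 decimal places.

+3.87%

Periodic yield y = 0.05075. Modified duration first:
  t   CF        PV=CF/(1+0.05075)^t    t·PV
  1       28.125        26.7666        26.7666
  2       28.125        25.4738        50.9476
  3       28.125        24.2434        72.7303
  4      528.125       433.2506     1,733.0022
  Σ                    509.7344     1,883.4468
P = 509.7344; D_Mac = 3.69496 half-year periods = 1.84748 yrs; D_mod = 1.84748/(1+0.05075) = 1.75825 yrs.
ΔP/P ≈ -D_mod · Δy = -1.75825 × (-0.022) = +0.038681 = +3.8681%.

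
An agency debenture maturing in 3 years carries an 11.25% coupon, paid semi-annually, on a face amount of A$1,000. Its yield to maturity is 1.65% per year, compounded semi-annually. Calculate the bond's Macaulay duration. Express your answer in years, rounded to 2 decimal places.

2.68 years

Periodic yield y = 0.00825. Discount each cash flow and weight by its period:
  t   CF        PV=CF/(1+0.00825)^t    t·PV
  1        56.25        55.7897        55.7897
  2        56.25        55.3332       110.6665
  3        56.25        54.8805       164.6414
  4        56.25        54.4314       217.7256
  5        56.25        53.9860       269.9301
  6     1,056.25     1,005.4427     6,032.6564
  Σ                  1,279.8636     6,851.4098
Price P = Σ PV = 1,279.8636.
Macaulay duration = Σ(t·PV) / P = 6,851.4098 / 1,279.8636 = 5.35323 half-year periods.
In years: 5.35323 / 2 = 2.67662 years.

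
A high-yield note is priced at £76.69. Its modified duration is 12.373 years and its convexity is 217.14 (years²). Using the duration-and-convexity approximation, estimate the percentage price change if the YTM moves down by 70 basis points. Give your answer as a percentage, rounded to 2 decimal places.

+9.19%

Duration effect: -D_mod·Δy = -12.373 × (-0.007) = +0.086611
Convexity effect: ½·C·(Δy)² = 0.5 × 217.14 × (-0.007)² = +0.00531993
ΔP/P ≈ +0.086611 + 0.00531993 = +0.09193093
= +9.193093%.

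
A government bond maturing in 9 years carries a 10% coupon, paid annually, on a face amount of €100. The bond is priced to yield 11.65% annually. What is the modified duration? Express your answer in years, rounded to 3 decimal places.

5.553 years

Periodic yield y = 0.1165. First find Macaulay duration:
  t   CF        PV=CF/(1+0.1165)^t    t·PV
  1        10.00         8.9566         8.9566
  2        10.00         8.0220        16.0440
  3        10.00         7.1850        21.5549
  4        10.00         6.4352        25.7410
  5        10.00         5.7638        28.8188
  6        10.00         5.1624        30.9741
  7        10.00         4.6237        32.3658
  8        10.00         4.1412        33.1299
  9       110.00        40.8004       367.2034
  Σ                     91.0902       564.7884
P = 91.0902; Macaulay duration = 564.7884 / 91.0902 = 6.20032 years.
Modified duration = D_Mac / (1 + y) = 6.20032 / 1.1165 = 5.55336 years.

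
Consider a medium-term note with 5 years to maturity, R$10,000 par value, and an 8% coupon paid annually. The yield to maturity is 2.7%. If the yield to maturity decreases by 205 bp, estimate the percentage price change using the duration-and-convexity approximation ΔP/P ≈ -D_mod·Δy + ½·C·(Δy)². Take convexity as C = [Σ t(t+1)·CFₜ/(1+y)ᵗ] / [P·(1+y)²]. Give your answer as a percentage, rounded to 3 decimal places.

+9.265%

With y = 0.027:
  t   CF        PV=CF/(1+0.027)^t    t·PV        t(t+1)·PV
  1       800.00       778.9679       778.9679       1,557.9357
  2       800.00       758.4887     1,516.9773       4,550.9320
  3       800.00       738.5479     2,215.6436       8,862.5746
  4       800.00       719.1313     2,876.5253      14,382.6267
  5    10,800.00     9,453.0409    47,265.2046     283,591.2274
  Σ                 12,448.1767    54,653.3188     312,945.2964
P = 12,448.1767; D_Mac = 4.39047 yrs; D_mod = 4.27504 yrs; C = 23.83536.
Duration effect: -4.27504 × (-0.0205) = +0.087638
Convexity effect: 0.5 × 23.83536 × (-0.0205)² = +0.0050084
ΔP/P ≈ +0.087638 + 0.0050084 = +0.092647 = +9.2647%.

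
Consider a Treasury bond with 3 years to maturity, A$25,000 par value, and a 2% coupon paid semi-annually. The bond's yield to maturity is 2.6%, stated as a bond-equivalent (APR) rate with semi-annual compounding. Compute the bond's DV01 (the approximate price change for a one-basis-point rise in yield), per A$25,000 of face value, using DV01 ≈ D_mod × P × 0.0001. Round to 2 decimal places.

Periodic yield y = 0.013.
  t   CF        PV=CF/(1+0.013)^t    t·PV
  1       250.00       246.7917       246.7917
  2       250.00       243.6246       487.2492
  3       250.00       240.4981       721.4943
  4       250.00       237.4118       949.6470
  5       250.00       234.3650     1,171.8251
  6    25,250.00    23,367.0943   140,202.5655
  Σ                 24,569.7854   143,779.5728
P = 24,569.7854; D_Mac = 5.85189 half-year periods = 2.92594 yrs; D_mod = 2.88839 yrs.
DV01 ≈ 2.88839 × 24,569.7854 × 0.0001 = 7.096721.

A$7.10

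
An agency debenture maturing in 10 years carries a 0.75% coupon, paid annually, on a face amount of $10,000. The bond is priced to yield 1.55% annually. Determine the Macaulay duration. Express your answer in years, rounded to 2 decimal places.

Periodic yield y = 0.0155. Discount each cash flow and weight by its year:
  t   CF        PV=CF/(1+0.0155)^t    t·PV
  1        75.00        73.8552        73.8552
  2        75.00        72.7280       145.4559
  3        75.00        71.6179       214.8536
  4        75.00        70.5247       282.0990
  5        75.00        69.4483       347.2415
  6        75.00        68.3883       410.3297
  7        75.00        67.3444       471.4111
  8        75.00        66.3165       530.5323
  9        75.00        65.3043       587.7389
  10   10,075.00     8,638.6480    86,386.4799
  Σ                  9,264.1757    89,449.9972
Price P = Σ PV = 9,264.1757.
Macaulay duration = Σ(t·PV) / P = 89,449.9972 / 9,264.1757 = 9.65547 years.

9.66 years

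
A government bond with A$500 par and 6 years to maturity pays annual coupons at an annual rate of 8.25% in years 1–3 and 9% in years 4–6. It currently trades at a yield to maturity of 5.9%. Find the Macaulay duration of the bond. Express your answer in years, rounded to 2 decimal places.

5.03 years

Periodic yield y = 0.059. Discount each cash flow and weight by its year:
  t   CF        PV=CF/(1+0.059)^t    t·PV
  1        41.25        38.9518        38.9518
  2        41.25        36.7817        73.5634
  3        41.25        34.7325       104.1975
  4        45.00        35.7790       143.1162
  5        45.00        33.7857       168.9284
  6       545.00       386.3854     2,318.3126
  Σ                    566.4162     2,847.0699
Price P = Σ PV = 566.4162.
Macaulay duration = Σ(t·PV) / P = 2,847.0699 / 566.4162 = 5.02646 years.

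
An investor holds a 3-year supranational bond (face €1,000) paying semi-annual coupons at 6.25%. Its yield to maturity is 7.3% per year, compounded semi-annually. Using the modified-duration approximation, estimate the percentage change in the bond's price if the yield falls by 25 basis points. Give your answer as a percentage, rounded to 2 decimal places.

Periodic yield y = 0.0365. Modified duration first:
  t   CF        PV=CF/(1+0.0365)^t    t·PV
  1        31.25        30.1495        30.1495
  2        31.25        29.0878        58.1757
  3        31.25        28.0635        84.1906
  4        31.25        27.0753       108.3011
  5        31.25        26.1218       130.6091
  6     1,031.25       831.6644     4,989.9865
  Σ                    972.1624     5,401.4125
P = 972.1624; D_Mac = 5.55608 half-year periods = 2.77804 yrs; D_mod = 2.77804/(1+0.0365) = 2.68021 yrs.
ΔP/P ≈ -D_mod · Δy = -2.68021 × (-0.0025) = +0.006701 = +0.6701%.

+0.67%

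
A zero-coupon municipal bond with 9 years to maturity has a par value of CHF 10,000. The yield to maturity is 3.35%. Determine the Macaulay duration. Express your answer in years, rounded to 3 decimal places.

9.000 years

A zero-coupon bond has a single cash flow at maturity, so its Macaulay duration equals its maturity: 9 years.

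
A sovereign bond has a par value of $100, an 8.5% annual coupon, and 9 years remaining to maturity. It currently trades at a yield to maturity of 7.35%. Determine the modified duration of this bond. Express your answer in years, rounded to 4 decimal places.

6.2681 years

Periodic yield y = 0.0735. First find Macaulay duration:
  t   CF        PV=CF/(1+0.0735)^t    t·PV
  1         8.50         7.9180         7.9180
  2         8.50         7.3759        14.7518
  3         8.50         6.8709        20.6127
  4         8.50         6.4005        25.6018
  5         8.50         5.9622        29.8111
  6         8.50         5.5540        33.3241
  7         8.50         5.1737        36.2162
  8         8.50         4.8195        38.5560
  9       108.50        57.3075       515.7673
  Σ                    107.3822       722.5590
P = 107.3822; Macaulay duration = 722.5590 / 107.3822 = 6.72885 years.
Modified duration = D_Mac / (1 + y) = 6.72885 / 1.0735 = 6.26814 years.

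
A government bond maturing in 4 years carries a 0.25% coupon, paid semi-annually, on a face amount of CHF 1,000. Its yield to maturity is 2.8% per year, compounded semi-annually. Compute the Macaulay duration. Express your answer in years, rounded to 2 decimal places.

Periodic yield y = 0.014. Discount each cash flow and weight by its period:
  t   CF        PV=CF/(1+0.014)^t    t·PV
  1         1.25         1.2327         1.2327
  2         1.25         1.2157         2.4314
  3         1.25         1.1989         3.5968
  4         1.25         1.1824         4.7295
  5         1.25         1.1661         5.8303
  6         1.25         1.1500         6.8998
  7         1.25         1.1341         7.9386
  8     1,001.25       895.8574     7,166.8593
  Σ                    904.1373     7,199.5184
Price P = Σ PV = 904.1373.
Macaulay duration = Σ(t·PV) / P = 7,199.5184 / 904.1373 = 7.96286 half-year periods.
In years: 7.96286 / 2 = 3.98143 years.

3.98 years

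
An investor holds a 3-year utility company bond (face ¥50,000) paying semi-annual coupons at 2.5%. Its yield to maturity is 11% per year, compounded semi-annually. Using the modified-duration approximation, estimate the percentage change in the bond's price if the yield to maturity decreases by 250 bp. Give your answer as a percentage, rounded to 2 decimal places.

+6.86%

Periodic yield y = 0.055. Modified duration first:
  t   CF        PV=CF/(1+0.055)^t    t·PV
  1       625.00       592.4171       592.4171
  2       625.00       561.5328     1,123.0655
  3       625.00       532.2585     1,596.7756
  4       625.00       504.5105     2,018.0419
  5       625.00       478.2090     2,391.0449
  6    50,625.00    36,715.5703   220,293.4218
  Σ                 39,384.4981   228,014.7667
P = 39,384.4981; D_Mac = 5.78945 half-year periods = 2.89473 yrs; D_mod = 2.89473/(1+0.055) = 2.74382 yrs.
ΔP/P ≈ -D_mod · Δy = -2.74382 × (-0.025) = +0.068595 = +6.8595%.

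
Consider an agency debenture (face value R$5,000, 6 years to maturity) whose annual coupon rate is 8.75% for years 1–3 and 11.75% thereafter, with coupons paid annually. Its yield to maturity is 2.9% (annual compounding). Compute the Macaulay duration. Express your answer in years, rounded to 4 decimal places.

5.0630 years

Periodic yield y = 0.029. Discount each cash flow and weight by its year:
  t   CF        PV=CF/(1+0.029)^t    t·PV
  1       437.50       425.1701       425.1701
  2       437.50       413.1876       826.3753
  3       437.50       401.5429     1,204.6286
  4       587.50       524.0182     2,096.0728
  5       587.50       509.2500     2,546.2498
  6     5,587.50     4,706.7950    28,240.7703
  Σ                  6,979.9638    35,339.2668
Price P = Σ PV = 6,979.9638.
Macaulay duration = Σ(t·PV) / P = 35,339.2668 / 6,979.9638 = 5.06296 years.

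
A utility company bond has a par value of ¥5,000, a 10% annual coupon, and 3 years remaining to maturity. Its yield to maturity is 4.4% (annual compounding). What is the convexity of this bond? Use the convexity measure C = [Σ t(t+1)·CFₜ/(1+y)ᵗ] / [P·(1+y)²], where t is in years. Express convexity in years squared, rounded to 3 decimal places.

9.811

With y = 0.044:
  t   CF        PV=CF/(1+0.044)^t    t·PV        t(t+1)·PV
  1       500.00       478.9272       478.9272         957.8544
  2       500.00       458.7425       917.4851       2,752.4552
  3     5,500.00     4,833.4941    14,500.4823      58,001.9293
  Σ                  5,771.1638    15,896.8946      61,712.2389
P = 5,771.1638.
Convexity = Σ t(t+1)·PV / [P·(1+y)²] = 61,712.2389 / (5,771.1638 × 1.089936) = 9.81086.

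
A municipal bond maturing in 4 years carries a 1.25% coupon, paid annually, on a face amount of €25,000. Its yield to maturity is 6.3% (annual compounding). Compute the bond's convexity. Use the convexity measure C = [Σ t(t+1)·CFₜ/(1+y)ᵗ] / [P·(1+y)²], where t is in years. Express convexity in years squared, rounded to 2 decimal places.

With y = 0.063:
  t   CF        PV=CF/(1+0.063)^t    t·PV        t(t+1)·PV
  1       312.50       293.9793       293.9793         587.9586
  2       312.50       276.5563       553.1125       1,659.3376
  3       312.50       260.1658       780.4974       3,121.9898
  4    25,312.50    19,824.4881    79,297.9525     396,489.7625
  Σ                 20,655.1895    80,925.5418     401,859.0484
P = 20,655.1895.
Convexity = Σ t(t+1)·PV / [P·(1+y)²] = 401,859.0484 / (20,655.1895 × 1.129969) = 17.21782.

17.22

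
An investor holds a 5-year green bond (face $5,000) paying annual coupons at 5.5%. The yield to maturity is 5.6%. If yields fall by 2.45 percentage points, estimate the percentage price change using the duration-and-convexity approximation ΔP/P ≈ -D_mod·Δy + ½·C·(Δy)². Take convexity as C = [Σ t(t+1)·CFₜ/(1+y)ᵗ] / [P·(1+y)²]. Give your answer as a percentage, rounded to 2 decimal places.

With y = 0.056:
  t   CF        PV=CF/(1+0.056)^t    t·PV        t(t+1)·PV
  1       275.00       260.4167       260.4167         520.8333
  2       275.00       246.6067       493.2134       1,479.6402
  3       275.00       233.5291       700.5872       2,802.3488
  4       275.00       221.1449       884.5798       4,422.8989
  5     5,275.00     4,017.0096    20,085.0482     120,510.2889
  Σ                  4,978.7070    22,423.8452     129,736.0101
P = 4,978.7070; D_Mac = 4.50395 yrs; D_mod = 4.26510 yrs; C = 23.36771.
Duration effect: -4.26510 × (-0.0245) = +0.104495
Convexity effect: 0.5 × 23.36771 × (-0.0245)² = +0.0070132
ΔP/P ≈ +0.104495 + 0.0070132 = +0.111508 = +11.1508%.

+11.15%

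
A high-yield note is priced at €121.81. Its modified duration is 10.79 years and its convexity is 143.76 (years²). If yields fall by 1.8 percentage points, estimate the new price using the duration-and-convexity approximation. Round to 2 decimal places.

Duration effect: -D_mod·Δy = -10.79 × (-0.018) = +0.194220
Convexity effect: ½·C·(Δy)² = 0.5 × 143.76 × (-0.018)² = +0.02328912
ΔP/P ≈ +0.194220 + 0.02328912 = +0.21750912
New price ≈ 121.81 × (1 + 0.21750912) = 148.3047859072.

€148.30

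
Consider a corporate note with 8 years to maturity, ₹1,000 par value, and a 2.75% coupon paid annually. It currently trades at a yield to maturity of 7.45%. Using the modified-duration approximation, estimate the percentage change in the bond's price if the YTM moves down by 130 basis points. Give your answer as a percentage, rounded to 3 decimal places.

Periodic yield y = 0.0745. Modified duration first:
  t   CF        PV=CF/(1+0.0745)^t    t·PV
  1        27.50        25.5933        25.5933
  2        27.50        23.8188        47.6376
  3        27.50        22.1673        66.5020
  4        27.50        20.6304        82.5215
  5        27.50        19.2000        95.9999
  6        27.50        17.8688       107.2125
  7        27.50        16.6298       116.4088
  8     1,027.50       578.2697     4,626.1580
  Σ                    724.1781     5,168.0335
P = 724.1781; D_Mac = 7.13641 yrs; D_mod = 7.13641/(1+0.0745) = 6.64161 yrs.
ΔP/P ≈ -D_mod · Δy = -6.64161 × (-0.013) = +0.086341 = +8.6341%.

+8.634%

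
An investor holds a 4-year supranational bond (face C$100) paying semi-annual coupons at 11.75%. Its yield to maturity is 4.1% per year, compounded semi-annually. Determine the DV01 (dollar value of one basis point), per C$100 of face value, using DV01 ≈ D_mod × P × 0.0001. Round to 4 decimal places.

C$0.0426

Periodic yield y = 0.0205.
  t   CF        PV=CF/(1+0.0205)^t    t·PV
  1        5.875         5.7570         5.7570
  2        5.875         5.6413        11.2827
  3        5.875         5.5280        16.5840
  4        5.875         5.4170        21.6679
  5        5.875         5.3081        26.5407
  6        5.875         5.2015        31.2091
  7        5.875         5.0970        35.6792
  8      105.875        90.0097       720.0777
  Σ                    127.9597       868.7982
P = 127.9597; D_Mac = 6.78962 half-year periods = 3.39481 yrs; D_mod = 3.32662 yrs.
DV01 ≈ 3.32662 × 127.9597 × 0.0001 = 0.042567.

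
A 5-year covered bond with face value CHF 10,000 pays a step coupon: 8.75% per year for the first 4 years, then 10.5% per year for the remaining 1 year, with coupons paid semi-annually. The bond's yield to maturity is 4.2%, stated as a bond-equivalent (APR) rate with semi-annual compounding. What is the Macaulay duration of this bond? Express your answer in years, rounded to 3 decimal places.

4.247 years

Periodic yield y = 0.021. Discount each cash flow and weight by its period:
  t   CF        PV=CF/(1+0.021)^t    t·PV
  1       437.50       428.5015       428.5015
  2       437.50       419.6880       839.3760
  3       437.50       411.0558     1,233.1675
  4       437.50       402.6012     1,610.4049
  5       437.50       394.3205     1,971.6025
  6       437.50       386.2101     2,317.2605
  7       437.50       378.2665     2,647.8654
  8       437.50       370.4863     2,963.8902
  9       525.00       435.4393     3,918.9537
  10   10,525.00     8,549.9718    85,499.7183
  Σ                 12,176.5410   103,430.7404
Price P = Σ PV = 12,176.5410.
Macaulay duration = Σ(t·PV) / P = 103,430.7404 / 12,176.5410 = 8.49426 half-year periods.
In years: 8.49426 / 2 = 4.24713 years.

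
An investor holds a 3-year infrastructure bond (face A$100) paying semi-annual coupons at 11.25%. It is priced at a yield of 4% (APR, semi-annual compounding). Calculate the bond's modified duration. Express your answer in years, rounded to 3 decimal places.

Periodic yield y = 0.02. First find Macaulay duration:
  t   CF        PV=CF/(1+0.02)^t    t·PV
  1        5.625         5.5147         5.5147
  2        5.625         5.4066        10.8131
  3        5.625         5.3006        15.9017
  4        5.625         5.1966        20.7865
  5        5.625         5.0947        25.4737
  6      105.625        93.7920       562.7519
  Σ                    120.3052       641.2416
P = 120.3052; Macaulay duration = 641.2416 / 120.3052 = 5.33012 half-year periods = 2.66506 years.
Modified duration = D_Mac / (1 + y) = 2.66506 / 1.02 = 2.61281 years.

2.613 years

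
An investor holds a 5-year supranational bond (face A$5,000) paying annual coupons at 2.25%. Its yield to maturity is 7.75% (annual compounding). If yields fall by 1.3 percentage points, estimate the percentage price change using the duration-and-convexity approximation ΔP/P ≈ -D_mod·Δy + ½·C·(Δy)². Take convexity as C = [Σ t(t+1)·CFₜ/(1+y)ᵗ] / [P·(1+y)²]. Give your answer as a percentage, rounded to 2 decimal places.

With y = 0.0775:
  t   CF        PV=CF/(1+0.0775)^t    t·PV        t(t+1)·PV
  1       112.50       104.4084       104.4084         208.8167
  2       112.50        96.8987       193.7974         581.3922
  3       112.50        89.9292       269.7876       1,079.1503
  4       112.50        83.4610       333.8439       1,669.2193
  5     5,112.50     3,520.0346    17,600.1728     105,601.0367
  Σ                  3,894.7318    18,502.0100     109,139.6152
P = 3,894.7318; D_Mac = 4.75052 yrs; D_mod = 4.40884 yrs; C = 24.13628.
Duration effect: -4.40884 × (-0.013) = +0.057315
Convexity effect: 0.5 × 24.13628 × (-0.013)² = +0.0020395
ΔP/P ≈ +0.057315 + 0.0020395 = +0.059354 = +5.9354%.

+5.94%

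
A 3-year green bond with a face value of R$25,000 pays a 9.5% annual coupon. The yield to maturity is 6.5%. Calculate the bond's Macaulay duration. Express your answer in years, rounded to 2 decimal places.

Periodic yield y = 0.065. Discount each cash flow and weight by its year:
  t   CF        PV=CF/(1+0.065)^t    t·PV
  1     2,375.00     2,230.0469     2,230.0469
  2     2,375.00     2,093.9408     4,187.8816
  3    27,375.00    22,662.3689    67,987.1067
  Σ                 26,986.3566    74,405.0352
Price P = Σ PV = 26,986.3566.
Macaulay duration = Σ(t·PV) / P = 74,405.0352 / 26,986.3566 = 2.75714 years.

2.76 years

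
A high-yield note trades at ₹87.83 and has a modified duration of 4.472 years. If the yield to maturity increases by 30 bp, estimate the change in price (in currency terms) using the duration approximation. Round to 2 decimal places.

-₹1.18

Duration approximation: ΔP/P ≈ -D_mod · Δy = -4.472 × (+0.003) = -0.013416.
ΔP ≈ 87.83 × (-0.013416) = -1.17832728.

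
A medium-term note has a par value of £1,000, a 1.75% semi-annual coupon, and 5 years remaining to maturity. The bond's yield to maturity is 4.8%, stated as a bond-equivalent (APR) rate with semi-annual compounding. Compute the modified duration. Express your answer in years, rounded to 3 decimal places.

4.679 years

Periodic yield y = 0.024. First find Macaulay duration:
  t   CF        PV=CF/(1+0.024)^t    t·PV
  1         8.75         8.5449         8.5449
  2         8.75         8.3447        16.6893
  3         8.75         8.1491        24.4472
  4         8.75         7.9581        31.8323
  5         8.75         7.7716        38.8578
  6         8.75         7.5894        45.5365
  7         8.75         7.4115        51.8808
  8         8.75         7.2378        57.9026
  9         8.75         7.0682        63.6137
  10    1,008.75       795.7634     7,957.6344
  Σ                    865.8387     8,296.9396
P = 865.8387; Macaulay duration = 8,296.9396 / 865.8387 = 9.58255 half-year periods = 4.79127 years.
Modified duration = D_Mac / (1 + y) = 4.79127 / 1.024 = 4.67898 years.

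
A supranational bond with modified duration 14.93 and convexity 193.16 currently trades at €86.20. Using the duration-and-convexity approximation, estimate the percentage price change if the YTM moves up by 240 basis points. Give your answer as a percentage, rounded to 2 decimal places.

-30.27%

Duration effect: -D_mod·Δy = -14.93 × (+0.024) = -0.358320
Convexity effect: ½·C·(Δy)² = 0.5 × 193.16 × (0.024)² = +0.05563008
ΔP/P ≈ -0.358320 + 0.05563008 = -0.30268992
= -30.268992%.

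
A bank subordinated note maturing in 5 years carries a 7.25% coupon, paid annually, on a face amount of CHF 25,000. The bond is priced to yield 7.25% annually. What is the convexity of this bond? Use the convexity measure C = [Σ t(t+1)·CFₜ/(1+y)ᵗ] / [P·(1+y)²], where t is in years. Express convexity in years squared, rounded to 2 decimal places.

21.72

With y = 0.0725:
  t   CF        PV=CF/(1+0.0725)^t    t·PV        t(t+1)·PV
  1     1,812.50     1,689.9767     1,689.9767       3,379.9534
  2     1,812.50     1,575.7358     3,151.4717       9,454.4150
  3     1,812.50     1,469.2176     4,407.6527      17,630.6108
  4     1,812.50     1,369.8998     5,479.5993      27,397.9966
  5    26,812.50    18,895.1701    94,475.8504     566,855.1021
  Σ                 25,000.0000   109,204.5507     624,718.0780
P = 25,000.0000.
Convexity = Σ t(t+1)·PV / [P·(1+y)²] = 624,718.0780 / (25,000.0000 × 1.150256) = 21.72448.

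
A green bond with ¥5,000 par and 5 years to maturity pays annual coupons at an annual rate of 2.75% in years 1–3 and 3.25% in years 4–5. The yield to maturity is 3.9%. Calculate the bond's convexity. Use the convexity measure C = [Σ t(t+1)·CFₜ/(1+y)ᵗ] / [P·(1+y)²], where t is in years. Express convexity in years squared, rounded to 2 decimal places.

With y = 0.039:
  t   CF        PV=CF/(1+0.039)^t    t·PV        t(t+1)·PV
  1       137.50       132.3388       132.3388         264.6776
  2       137.50       127.3713       254.7426         764.2278
  3       137.50       122.5903       367.7709       1,471.0834
  4       162.50       139.4412       557.7649       2,788.8244
  5     5,162.50     4,263.6577    21,318.2883     127,909.7298
  Σ                  4,785.3993    22,630.9054     133,198.5431
P = 4,785.3993.
Convexity = Σ t(t+1)·PV / [P·(1+y)²] = 133,198.5431 / (4,785.3993 × 1.079521) = 25.78399.

25.78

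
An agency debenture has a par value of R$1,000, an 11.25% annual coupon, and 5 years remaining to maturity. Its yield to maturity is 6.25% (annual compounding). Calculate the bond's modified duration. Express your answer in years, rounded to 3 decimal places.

3.929 years

Periodic yield y = 0.0625. First find Macaulay duration:
  t   CF        PV=CF/(1+0.0625)^t    t·PV
  1       112.50       105.8824       105.8824
  2       112.50        99.6540       199.3080
  3       112.50        93.7920       281.3759
  4       112.50        88.2748       353.0992
  5     1,112.50       821.5903     4,107.9517
  Σ                  1,209.1935     5,047.6172
P = 1,209.1935; Macaulay duration = 5,047.6172 / 1,209.1935 = 4.17437 years.
Modified duration = D_Mac / (1 + y) = 4.17437 / 1.0625 = 3.92882 years.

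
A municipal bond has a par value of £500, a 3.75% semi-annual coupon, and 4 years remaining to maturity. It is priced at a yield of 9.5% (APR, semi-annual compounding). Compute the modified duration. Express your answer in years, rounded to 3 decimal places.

3.549 years

Periodic yield y = 0.0475. First find Macaulay duration:
  t   CF        PV=CF/(1+0.0475)^t    t·PV
  1        9.375         8.9499         8.9499
  2        9.375         8.5440        17.0881
  3        9.375         8.1566        24.4698
  4        9.375         7.7867        31.1469
  5        9.375         7.4336        37.1682
  6        9.375         7.0965        42.5793
  7        9.375         6.7747        47.4232
  8      509.375       351.4029     2,811.2234
  Σ                    406.1451     3,020.0488
P = 406.1451; Macaulay duration = 3,020.0488 / 406.1451 = 7.43589 half-year periods = 3.71794 years.
Modified duration = D_Mac / (1 + y) = 3.71794 / 1.0475 = 3.54935 years.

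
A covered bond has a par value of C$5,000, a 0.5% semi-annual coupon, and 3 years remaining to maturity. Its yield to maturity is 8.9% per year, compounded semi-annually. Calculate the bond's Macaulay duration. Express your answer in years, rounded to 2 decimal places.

2.98 years

Periodic yield y = 0.0445. Discount each cash flow and weight by its period:
  t   CF        PV=CF/(1+0.0445)^t    t·PV
  1        12.50        11.9674        11.9674
  2        12.50        11.4576        22.9152
  3        12.50        10.9694        32.9083
  4        12.50        10.5021        42.0084
  5        12.50        10.0547        50.2733
  6     5,012.50     3,860.1459    23,160.8754
  Σ                  3,915.0972    23,320.9481
Price P = Σ PV = 3,915.0972.
Macaulay duration = Σ(t·PV) / P = 23,320.9481 / 3,915.0972 = 5.95667 half-year periods.
In years: 5.95667 / 2 = 2.97834 years.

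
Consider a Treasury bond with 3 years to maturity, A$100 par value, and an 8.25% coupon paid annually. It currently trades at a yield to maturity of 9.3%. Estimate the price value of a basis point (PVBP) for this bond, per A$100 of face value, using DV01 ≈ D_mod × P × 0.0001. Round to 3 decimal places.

Periodic yield y = 0.093.
  t   CF        PV=CF/(1+0.093)^t    t·PV
  1         8.25         7.5480         7.5480
  2         8.25         6.9058        13.8116
  3       108.25        82.9025       248.7074
  Σ                     97.3563       270.0670
P = 97.3563; D_Mac = 2.77401 yrs; D_mod = 2.53798 yrs.
DV01 ≈ 2.53798 × 97.3563 × 0.0001 = 0.024709.

A$0.025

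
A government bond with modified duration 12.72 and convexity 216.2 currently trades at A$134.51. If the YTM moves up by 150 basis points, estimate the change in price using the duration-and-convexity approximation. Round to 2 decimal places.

Duration effect: -D_mod·Δy = -12.72 × (+0.015) = -0.190800
Convexity effect: ½·C·(Δy)² = 0.5 × 216.2 × (0.015)² = +0.0243225
ΔP/P ≈ -0.190800 + 0.0243225 = -0.1664775
ΔP ≈ 134.51 × (-0.1664775) = -22.392888525.

-A$22.39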